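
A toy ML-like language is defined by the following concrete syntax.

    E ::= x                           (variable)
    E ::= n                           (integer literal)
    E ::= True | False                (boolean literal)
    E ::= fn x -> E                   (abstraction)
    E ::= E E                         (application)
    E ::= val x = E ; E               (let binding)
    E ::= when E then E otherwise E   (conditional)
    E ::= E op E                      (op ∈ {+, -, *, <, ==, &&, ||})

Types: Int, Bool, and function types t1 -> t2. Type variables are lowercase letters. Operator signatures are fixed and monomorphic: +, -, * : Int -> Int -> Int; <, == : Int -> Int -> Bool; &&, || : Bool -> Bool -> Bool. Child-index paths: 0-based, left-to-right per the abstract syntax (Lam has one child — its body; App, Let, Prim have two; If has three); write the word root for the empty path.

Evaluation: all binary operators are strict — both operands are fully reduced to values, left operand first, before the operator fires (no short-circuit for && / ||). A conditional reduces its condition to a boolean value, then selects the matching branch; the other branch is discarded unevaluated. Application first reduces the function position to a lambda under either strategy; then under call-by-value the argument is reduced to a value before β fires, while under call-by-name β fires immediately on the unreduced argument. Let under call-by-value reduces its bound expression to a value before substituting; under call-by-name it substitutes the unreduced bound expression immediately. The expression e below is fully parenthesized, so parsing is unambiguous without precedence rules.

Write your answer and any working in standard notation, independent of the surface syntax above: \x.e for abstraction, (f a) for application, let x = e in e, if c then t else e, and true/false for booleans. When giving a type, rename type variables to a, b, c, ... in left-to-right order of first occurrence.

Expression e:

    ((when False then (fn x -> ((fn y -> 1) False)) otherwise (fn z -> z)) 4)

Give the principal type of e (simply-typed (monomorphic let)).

Working:
  unify Bool ~ Bool
\y._ : b -> Int
  unify b -> Int ~ Bool -> c
  unify b ~ Bool
  unify Int ~ c
_ _ : Int
\x._ : a -> Int
z : d
\z._ : d -> d
  unify a -> Int ~ d -> d
  unify a ~ d
  unify Int ~ d
  unify Int -> Int ~ Int -> e
  unify Int ~ Int
  unify Int ~ e
_ _ : Int

Answer: Int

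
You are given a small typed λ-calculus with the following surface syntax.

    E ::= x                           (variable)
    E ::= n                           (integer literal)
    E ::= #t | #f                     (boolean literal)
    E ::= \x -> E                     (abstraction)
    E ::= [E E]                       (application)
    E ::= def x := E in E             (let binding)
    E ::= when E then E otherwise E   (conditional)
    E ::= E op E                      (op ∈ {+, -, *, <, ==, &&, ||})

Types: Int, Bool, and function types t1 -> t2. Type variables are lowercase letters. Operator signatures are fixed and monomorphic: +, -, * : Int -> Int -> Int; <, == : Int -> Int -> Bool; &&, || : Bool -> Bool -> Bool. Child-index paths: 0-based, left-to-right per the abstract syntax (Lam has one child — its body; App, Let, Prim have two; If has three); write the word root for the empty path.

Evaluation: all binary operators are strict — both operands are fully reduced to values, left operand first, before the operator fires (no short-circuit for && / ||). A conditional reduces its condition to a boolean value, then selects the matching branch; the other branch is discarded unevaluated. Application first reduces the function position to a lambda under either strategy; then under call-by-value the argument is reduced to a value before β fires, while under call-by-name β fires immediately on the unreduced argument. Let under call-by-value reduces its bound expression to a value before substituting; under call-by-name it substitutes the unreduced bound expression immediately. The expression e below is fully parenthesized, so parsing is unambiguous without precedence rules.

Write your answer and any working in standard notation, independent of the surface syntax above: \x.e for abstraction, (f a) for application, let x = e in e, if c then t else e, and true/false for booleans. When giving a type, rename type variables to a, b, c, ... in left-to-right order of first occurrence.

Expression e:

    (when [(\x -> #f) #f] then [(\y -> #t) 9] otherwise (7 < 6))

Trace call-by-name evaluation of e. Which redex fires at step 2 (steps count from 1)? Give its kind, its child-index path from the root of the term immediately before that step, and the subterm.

Derivation:
step 0: (if ((\x.false) false) then ((\y.true) 9) else (7 < 6))
step 1: [beta@0] (if false then ((\y.true) 9) else (7 < 6))
step 2: [if@root] (7 < 6)

Answer: if at root : (if false then ((\y.true) 9) else (7 < 6))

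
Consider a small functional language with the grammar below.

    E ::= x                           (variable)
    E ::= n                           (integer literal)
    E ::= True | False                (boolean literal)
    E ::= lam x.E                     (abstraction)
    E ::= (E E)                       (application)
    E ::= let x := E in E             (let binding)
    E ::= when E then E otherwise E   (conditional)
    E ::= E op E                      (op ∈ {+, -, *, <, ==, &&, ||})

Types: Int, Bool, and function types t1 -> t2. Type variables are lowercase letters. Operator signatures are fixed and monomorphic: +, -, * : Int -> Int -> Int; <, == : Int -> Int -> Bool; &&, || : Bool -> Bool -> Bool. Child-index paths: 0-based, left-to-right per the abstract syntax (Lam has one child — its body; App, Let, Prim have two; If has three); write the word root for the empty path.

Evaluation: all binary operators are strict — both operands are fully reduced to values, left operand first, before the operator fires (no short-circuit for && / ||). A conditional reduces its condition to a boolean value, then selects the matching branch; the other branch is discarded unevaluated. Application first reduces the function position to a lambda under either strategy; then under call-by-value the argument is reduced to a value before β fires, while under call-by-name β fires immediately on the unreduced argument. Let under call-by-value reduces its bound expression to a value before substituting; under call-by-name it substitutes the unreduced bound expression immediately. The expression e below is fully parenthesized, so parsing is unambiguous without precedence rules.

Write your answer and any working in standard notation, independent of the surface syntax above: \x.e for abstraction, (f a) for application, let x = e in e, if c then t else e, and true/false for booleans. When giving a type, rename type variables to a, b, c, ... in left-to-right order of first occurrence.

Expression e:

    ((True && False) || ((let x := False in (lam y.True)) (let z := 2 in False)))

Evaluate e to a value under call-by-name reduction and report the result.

Trace:
step 0: ((true && false) || ((let x = false in (\y.true)) (let z = 2 in false)))
step 1: [delta@0] (false || ((let x = false in (\y.true)) (let z = 2 in false)))
step 2: [let@1.0] (false || ((\y.true) (let z = 2 in false)))
step 3: [beta@1] (false || true)
step 4: [delta@root] true

Answer: true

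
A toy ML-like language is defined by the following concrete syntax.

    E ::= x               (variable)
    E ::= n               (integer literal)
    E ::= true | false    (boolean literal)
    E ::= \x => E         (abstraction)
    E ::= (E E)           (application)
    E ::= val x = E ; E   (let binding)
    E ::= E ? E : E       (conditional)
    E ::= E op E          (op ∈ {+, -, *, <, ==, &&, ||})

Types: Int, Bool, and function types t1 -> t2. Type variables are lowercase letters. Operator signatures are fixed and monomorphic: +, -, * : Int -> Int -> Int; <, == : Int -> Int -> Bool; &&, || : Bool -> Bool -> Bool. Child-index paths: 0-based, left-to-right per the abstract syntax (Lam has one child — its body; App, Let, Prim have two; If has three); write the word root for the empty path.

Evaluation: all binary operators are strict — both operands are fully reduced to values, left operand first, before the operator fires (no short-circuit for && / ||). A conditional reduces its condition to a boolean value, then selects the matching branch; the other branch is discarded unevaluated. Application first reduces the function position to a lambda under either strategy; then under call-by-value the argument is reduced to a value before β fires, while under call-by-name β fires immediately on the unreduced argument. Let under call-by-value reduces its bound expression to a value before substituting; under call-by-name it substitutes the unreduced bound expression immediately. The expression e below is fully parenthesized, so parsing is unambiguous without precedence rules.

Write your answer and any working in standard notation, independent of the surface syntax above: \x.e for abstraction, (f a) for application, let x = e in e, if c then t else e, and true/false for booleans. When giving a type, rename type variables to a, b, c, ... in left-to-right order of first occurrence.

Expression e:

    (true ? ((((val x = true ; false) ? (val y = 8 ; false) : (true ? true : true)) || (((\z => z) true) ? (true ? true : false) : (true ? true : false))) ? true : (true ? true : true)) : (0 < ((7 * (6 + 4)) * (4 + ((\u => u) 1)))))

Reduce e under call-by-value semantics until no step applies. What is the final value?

Trace:
step 0: (if true then (if ((if (let x = true in false) then (let y = 8 in false) else (if true then true else true)) || (if ((\z.z) true) then (if true then true else false) else (if true then true else false))) then true else (if true then true else true)) else (0 < ((7 * (6 + 4)) * (4 + ((\u.u) 1)))))
step 1: [if@root] (if ((if (let x = true in false) then (let y = 8 in false) else (if true then true else true)) || (if ((\z.z) true) then (if true then true else false) else (if true then true else false))) then true else (if true then true else true))
step 2: [let@0.0.0] (if ((if false then (let y = 8 in false) else (if true then true else true)) || (if ((\z.z) true) then (if true then true else false) else (if true then true else false))) then true else (if true then true else true))
step 3: [if@0.0] (if ((if true then true else true) || (if ((\z.z) true) then (if true then true else false) else (if true then true else false))) then true else (if true then true else true))
step 4: [if@0.0] (if (true || (if ((\z.z) true) then (if true then true else false) else (if true then true else false))) then true else (if true then true else true))
step 5: [beta@0.1.0] (if (true || (if true then (if true then true else false) else (if true then true else false))) then true else (if true then true else true))
step 6: [if@0.1] (if (true || (if true then true else false)) then true else (if true then true else true))
step 7: [if@0.1] (if (true || true) then true else (if true then true else true))
step 8: [delta@0] (if true then true else (if true then true else true))
step 9: [if@root] true

Answer: true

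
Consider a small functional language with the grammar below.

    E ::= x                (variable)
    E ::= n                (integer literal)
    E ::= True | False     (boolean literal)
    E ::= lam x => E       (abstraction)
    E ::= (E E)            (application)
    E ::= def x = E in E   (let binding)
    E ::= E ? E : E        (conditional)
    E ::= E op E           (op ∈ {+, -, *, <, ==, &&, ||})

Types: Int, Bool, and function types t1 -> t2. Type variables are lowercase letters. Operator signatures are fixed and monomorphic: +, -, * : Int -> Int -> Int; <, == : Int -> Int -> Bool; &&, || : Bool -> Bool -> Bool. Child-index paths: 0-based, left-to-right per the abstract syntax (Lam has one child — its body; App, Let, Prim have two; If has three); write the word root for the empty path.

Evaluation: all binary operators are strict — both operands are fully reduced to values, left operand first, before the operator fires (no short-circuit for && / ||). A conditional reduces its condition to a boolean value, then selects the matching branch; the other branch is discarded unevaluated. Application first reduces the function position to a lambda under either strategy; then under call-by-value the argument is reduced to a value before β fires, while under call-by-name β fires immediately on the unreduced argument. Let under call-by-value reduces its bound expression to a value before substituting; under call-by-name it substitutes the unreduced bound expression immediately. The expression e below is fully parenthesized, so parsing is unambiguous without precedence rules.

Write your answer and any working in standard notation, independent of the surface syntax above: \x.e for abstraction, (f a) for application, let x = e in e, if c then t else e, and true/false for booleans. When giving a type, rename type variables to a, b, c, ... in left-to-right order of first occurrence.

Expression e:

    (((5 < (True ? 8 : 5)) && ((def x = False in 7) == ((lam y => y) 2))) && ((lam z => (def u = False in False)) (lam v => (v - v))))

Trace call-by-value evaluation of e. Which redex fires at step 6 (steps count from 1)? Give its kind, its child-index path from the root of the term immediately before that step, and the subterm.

Answer: delta at 0 : (true && false)

Working:
step 0: (((5 < (if true then 8 else 5)) && ((let x = false in 7) == ((\y.y) 2))) && ((\z.(let u = false in false)) (\v.(v - v))))
step 1: [if@0.0.1] (((5 < 8) && ((let x = false in 7) == ((\y.y) 2))) && ((\z.(let u = false in false)) (\v.(v - v))))
step 2: [delta@0.0] ((true && ((let x = false in 7) == ((\y.y) 2))) && ((\z.(let u = false in false)) (\v.(v - v))))
step 3: [let@0.1.0] ((true && (7 == ((\y.y) 2))) && ((\z.(let u = false in false)) (\v.(v - v))))
step 4: [beta@0.1.1] ((true && (7 == 2)) && ((\z.(let u = false in false)) (\v.(v - v))))
step 5: [delta@0.1] ((true && false) && ((\z.(let u = false in false)) (\v.(v - v))))
step 6: [delta@0] (false && ((\z.(let u = false in false)) (\v.(v - v))))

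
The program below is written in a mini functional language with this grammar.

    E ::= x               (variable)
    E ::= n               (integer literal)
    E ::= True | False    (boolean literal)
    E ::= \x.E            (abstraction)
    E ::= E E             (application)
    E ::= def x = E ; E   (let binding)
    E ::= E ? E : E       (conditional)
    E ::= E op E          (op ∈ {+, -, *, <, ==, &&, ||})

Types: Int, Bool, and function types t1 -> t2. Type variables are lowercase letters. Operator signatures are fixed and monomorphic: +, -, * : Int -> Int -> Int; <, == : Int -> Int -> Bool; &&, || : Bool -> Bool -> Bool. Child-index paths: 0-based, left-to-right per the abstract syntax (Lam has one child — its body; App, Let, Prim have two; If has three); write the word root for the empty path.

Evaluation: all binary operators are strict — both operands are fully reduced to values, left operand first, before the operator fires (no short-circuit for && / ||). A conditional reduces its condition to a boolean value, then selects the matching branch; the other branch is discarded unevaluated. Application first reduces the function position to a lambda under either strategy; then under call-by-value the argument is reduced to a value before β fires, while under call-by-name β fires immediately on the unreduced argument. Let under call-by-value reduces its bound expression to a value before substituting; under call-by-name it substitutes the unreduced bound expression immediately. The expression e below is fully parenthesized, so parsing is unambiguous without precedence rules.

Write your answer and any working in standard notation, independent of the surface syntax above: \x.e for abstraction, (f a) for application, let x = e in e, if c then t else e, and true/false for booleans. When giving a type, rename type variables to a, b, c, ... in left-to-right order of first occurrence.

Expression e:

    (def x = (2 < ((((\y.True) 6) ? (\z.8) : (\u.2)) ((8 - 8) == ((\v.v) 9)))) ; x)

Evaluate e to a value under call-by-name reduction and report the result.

Working:
step 0: (let x = (2 < ((if ((\y.true) 6) then (\z.8) else (\u.2)) ((8 - 8) == ((\v.v) 9)))) in x)
step 1: [let@root] (2 < ((if ((\y.true) 6) then (\z.8) else (\u.2)) ((8 - 8) == ((\v.v) 9))))
step 2: [beta@1.0.0] (2 < ((if true then (\z.8) else (\u.2)) ((8 - 8) == ((\v.v) 9))))
step 3: [if@1.0] (2 < ((\z.8) ((8 - 8) == ((\v.v) 9))))
step 4: [beta@1] (2 < 8)
step 5: [delta@root] true

Answer: true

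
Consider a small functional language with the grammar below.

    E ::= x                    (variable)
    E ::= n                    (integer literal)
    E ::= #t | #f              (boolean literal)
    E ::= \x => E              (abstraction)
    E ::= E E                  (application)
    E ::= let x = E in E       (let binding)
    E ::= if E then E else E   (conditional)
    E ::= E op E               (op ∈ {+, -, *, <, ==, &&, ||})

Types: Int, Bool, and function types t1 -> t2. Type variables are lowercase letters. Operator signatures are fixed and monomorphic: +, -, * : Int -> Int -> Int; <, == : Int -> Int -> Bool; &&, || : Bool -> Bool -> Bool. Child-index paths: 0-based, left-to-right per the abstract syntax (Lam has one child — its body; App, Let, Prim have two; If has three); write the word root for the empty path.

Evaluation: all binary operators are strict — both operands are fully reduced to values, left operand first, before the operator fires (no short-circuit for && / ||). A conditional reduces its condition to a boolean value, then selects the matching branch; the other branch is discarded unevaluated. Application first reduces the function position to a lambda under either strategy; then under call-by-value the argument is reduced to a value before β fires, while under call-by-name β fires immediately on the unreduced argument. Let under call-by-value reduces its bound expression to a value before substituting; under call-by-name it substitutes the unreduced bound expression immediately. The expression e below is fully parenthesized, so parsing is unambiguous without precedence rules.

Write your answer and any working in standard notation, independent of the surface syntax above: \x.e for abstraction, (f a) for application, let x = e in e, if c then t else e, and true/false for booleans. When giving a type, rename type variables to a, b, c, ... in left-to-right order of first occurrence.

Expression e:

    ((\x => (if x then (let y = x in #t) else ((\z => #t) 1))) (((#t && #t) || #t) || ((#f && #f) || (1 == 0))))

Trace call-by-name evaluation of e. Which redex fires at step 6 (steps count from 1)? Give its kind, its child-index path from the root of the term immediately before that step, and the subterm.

Working:
step 0: ((\x.(if x then (let y = x in true) else ((\z.true) 1))) (((true && true) || true) || ((false && false) || (1 == 0))))
step 1: [beta@root] (if (((true && true) || true) || ((false && false) || (1 == 0))) then (let y = (((true && true) || true) || ((false && false) || (1 == 0))) in true) else ((\z.true) 1))
step 2: [delta@0.0.0] (if ((true || true) || ((false && false) || (1 == 0))) then (let y = (((true && true) || true) || ((false && false) || (1 == 0))) in true) else ((\z.true) 1))
step 3: [delta@0.0] (if (true || ((false && false) || (1 == 0))) then (let y = (((true && true) || true) || ((false && false) || (1 == 0))) in true) else ((\z.true) 1))
step 4: [delta@0.1.0] (if (true || (false || (1 == 0))) then (let y = (((true && true) || true) || ((false && false) || (1 == 0))) in true) else ((\z.true) 1))
step 5: [delta@0.1.1] (if (true || (false || false)) then (let y = (((true && true) || true) || ((false && false) || (1 == 0))) in true) else ((\z.true) 1))
step 6: [delta@0.1] (if (true || false) then (let y = (((true && true) || true) || ((false && false) || (1 == 0))) in true) else ((\z.true) 1))

Answer: delta at 0.1 : (false || false)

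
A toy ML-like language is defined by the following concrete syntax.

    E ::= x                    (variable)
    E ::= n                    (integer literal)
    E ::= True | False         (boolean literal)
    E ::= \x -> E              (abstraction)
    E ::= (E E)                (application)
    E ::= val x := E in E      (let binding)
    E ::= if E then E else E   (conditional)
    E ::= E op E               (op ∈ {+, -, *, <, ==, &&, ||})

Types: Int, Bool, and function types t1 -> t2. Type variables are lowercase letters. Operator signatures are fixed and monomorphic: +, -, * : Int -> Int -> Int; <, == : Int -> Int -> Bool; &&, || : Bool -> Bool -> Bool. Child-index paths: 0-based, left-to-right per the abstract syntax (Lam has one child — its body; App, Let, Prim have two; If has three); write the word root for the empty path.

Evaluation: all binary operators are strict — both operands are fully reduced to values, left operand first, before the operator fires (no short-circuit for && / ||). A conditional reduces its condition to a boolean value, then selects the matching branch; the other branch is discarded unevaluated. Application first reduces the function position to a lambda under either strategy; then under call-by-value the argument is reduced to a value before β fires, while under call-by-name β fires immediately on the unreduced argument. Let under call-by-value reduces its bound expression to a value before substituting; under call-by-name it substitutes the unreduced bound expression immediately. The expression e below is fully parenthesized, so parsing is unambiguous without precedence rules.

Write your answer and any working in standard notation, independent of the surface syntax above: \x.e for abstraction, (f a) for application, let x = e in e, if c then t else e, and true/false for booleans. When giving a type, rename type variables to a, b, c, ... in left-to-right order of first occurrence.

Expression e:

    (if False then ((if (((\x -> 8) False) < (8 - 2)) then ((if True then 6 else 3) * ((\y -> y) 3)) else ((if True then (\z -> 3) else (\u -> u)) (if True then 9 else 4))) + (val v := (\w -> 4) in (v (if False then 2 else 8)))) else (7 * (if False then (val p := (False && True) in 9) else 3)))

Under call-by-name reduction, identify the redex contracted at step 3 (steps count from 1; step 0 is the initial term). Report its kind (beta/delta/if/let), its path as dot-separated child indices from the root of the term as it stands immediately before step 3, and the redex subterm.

Answer: delta at root : (7 * 3)

Trace:
step 0: (if false then ((if (((\x.8) false) < (8 - 2)) then ((if true then 6 else 3) * ((\y.y) 3)) else ((if true then (\z.3) else (\u.u)) (if true then 9 else 4))) + (let v = (\w.4) in (v (if false then 2 else 8)))) else (7 * (if false then (let p = (false && true) in 9) else 3)))
step 1: [if@root] (7 * (if false then (let p = (false && true) in 9) else 3))
step 2: [if@1] (7 * 3)
step 3: [delta@root] 21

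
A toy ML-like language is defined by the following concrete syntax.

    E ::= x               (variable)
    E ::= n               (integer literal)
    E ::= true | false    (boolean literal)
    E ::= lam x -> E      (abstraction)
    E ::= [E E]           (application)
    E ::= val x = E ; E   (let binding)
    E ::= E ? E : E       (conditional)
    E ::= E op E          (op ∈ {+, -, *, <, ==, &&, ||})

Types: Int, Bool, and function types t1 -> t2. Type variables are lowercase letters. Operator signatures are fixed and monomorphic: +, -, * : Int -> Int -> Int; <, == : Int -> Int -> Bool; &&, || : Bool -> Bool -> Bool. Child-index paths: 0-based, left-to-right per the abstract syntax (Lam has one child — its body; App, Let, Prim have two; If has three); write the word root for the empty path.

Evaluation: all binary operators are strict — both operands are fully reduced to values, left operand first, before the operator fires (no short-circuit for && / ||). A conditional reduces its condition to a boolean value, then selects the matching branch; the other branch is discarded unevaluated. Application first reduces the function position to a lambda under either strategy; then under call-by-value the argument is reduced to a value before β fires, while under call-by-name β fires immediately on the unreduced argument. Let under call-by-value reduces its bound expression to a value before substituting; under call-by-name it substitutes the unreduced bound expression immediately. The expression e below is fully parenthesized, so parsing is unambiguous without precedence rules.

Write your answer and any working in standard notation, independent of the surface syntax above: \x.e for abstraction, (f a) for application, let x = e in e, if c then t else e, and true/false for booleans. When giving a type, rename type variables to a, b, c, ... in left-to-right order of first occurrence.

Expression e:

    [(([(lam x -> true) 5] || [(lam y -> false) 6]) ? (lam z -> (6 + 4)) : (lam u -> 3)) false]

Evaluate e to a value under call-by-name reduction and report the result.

Answer: 10

Working:
step 0: ((if (((\x.true) 5) || ((\y.false) 6)) then (\z.(6 + 4)) else (\u.3)) false)
step 1: [beta@0.0.0] ((if (true || ((\y.false) 6)) then (\z.(6 + 4)) else (\u.3)) false)
step 2: [beta@0.0.1] ((if (true || false) then (\z.(6 + 4)) else (\u.3)) false)
step 3: [delta@0.0] ((if true then (\z.(6 + 4)) else (\u.3)) false)
step 4: [if@0] ((\z.(6 + 4)) false)
step 5: [beta@root] (6 + 4)
step 6: [delta@root] 10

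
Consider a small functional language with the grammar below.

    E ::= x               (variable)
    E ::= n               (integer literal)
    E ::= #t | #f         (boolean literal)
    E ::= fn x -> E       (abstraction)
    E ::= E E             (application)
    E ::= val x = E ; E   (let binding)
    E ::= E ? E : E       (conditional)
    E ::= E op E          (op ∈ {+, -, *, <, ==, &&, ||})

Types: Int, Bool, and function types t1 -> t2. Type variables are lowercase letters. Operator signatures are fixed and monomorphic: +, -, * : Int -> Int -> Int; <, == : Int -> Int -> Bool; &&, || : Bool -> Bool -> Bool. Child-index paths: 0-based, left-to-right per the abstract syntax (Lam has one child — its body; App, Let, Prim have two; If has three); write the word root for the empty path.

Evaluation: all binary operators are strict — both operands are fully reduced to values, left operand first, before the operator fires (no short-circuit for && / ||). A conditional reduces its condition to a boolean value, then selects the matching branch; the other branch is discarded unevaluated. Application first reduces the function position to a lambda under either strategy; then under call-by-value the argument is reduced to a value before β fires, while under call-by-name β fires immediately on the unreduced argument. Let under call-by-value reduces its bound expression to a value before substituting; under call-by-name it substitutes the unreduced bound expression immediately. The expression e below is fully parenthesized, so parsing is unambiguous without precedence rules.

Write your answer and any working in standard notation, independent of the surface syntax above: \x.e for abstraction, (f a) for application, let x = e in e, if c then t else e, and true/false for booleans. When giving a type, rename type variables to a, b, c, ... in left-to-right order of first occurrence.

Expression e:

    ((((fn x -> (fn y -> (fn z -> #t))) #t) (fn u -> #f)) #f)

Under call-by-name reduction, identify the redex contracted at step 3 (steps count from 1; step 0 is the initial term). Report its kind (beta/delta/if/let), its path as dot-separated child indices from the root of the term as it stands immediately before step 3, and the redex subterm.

Working:
step 0: ((((\x.(\y.(\z.true))) true) (\u.false)) false)
step 1: [beta@0.0] (((\y.(\z.true)) (\u.false)) false)
step 2: [beta@0] ((\z.true) false)
step 3: [beta@root] true

Answer: beta at root : ((\z.true) false)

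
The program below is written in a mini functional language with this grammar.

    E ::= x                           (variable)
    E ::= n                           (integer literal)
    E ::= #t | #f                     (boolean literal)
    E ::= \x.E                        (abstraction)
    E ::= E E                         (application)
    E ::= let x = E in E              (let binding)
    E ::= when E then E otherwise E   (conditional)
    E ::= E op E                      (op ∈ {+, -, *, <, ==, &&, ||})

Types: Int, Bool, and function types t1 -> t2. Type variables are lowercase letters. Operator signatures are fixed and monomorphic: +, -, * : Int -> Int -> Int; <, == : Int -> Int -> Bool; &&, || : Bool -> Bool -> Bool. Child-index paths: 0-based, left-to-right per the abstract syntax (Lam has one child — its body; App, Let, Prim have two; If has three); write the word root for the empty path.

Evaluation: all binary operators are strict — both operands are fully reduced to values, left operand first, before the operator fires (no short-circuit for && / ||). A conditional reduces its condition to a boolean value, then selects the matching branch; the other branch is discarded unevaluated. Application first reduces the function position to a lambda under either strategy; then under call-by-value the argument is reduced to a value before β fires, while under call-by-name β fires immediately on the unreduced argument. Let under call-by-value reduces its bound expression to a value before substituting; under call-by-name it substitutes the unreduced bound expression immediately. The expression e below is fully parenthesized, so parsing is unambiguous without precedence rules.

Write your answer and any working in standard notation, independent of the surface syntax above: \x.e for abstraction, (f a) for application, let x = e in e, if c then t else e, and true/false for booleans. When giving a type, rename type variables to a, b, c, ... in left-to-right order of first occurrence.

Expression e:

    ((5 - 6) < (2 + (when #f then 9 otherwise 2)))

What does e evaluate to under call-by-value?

Answer: true

Working:
step 0: ((5 - 6) < (2 + (if false then 9 else 2)))
step 1: [delta@0] (-1 < (2 + (if false then 9 else 2)))
step 2: [if@1.1] (-1 < (2 + 2))
step 3: [delta@1] (-1 < 4)
step 4: [delta@root] true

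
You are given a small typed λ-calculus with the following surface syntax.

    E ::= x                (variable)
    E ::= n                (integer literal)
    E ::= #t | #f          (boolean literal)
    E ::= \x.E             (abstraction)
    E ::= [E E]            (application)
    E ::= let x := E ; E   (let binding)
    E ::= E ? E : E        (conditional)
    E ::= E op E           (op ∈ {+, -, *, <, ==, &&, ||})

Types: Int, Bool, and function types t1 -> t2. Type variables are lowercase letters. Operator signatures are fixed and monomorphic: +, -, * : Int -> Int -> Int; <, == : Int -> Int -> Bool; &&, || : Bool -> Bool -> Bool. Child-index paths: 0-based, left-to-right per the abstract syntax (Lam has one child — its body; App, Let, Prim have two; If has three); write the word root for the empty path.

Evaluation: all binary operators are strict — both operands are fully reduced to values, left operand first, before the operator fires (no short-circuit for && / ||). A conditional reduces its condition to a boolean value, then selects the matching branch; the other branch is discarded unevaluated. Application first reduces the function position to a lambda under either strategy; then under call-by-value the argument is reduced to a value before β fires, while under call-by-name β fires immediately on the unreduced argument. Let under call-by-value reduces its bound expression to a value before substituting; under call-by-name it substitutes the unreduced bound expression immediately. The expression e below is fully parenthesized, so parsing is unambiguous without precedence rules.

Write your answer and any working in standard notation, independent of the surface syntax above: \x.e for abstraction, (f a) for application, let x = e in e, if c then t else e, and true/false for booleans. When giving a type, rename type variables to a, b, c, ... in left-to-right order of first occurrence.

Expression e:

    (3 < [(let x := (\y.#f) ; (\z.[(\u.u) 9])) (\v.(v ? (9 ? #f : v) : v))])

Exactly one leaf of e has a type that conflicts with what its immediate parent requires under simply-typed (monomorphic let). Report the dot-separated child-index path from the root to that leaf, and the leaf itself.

Trace:
  unify Int ~ Int
\y._ : a -> Bool
let x : a -> Bool
u : c
\u._ : c -> c
  unify c -> c ~ Int -> d
  unify c ~ Int
  unify Int ~ d
_ _ : Int
\z._ : b -> Int
v : e
  unify e ~ Bool
  unify Int ~ Bool
  FAIL: mismatch Int ~ Bool

Answer: 1.1.0.1.0 : 9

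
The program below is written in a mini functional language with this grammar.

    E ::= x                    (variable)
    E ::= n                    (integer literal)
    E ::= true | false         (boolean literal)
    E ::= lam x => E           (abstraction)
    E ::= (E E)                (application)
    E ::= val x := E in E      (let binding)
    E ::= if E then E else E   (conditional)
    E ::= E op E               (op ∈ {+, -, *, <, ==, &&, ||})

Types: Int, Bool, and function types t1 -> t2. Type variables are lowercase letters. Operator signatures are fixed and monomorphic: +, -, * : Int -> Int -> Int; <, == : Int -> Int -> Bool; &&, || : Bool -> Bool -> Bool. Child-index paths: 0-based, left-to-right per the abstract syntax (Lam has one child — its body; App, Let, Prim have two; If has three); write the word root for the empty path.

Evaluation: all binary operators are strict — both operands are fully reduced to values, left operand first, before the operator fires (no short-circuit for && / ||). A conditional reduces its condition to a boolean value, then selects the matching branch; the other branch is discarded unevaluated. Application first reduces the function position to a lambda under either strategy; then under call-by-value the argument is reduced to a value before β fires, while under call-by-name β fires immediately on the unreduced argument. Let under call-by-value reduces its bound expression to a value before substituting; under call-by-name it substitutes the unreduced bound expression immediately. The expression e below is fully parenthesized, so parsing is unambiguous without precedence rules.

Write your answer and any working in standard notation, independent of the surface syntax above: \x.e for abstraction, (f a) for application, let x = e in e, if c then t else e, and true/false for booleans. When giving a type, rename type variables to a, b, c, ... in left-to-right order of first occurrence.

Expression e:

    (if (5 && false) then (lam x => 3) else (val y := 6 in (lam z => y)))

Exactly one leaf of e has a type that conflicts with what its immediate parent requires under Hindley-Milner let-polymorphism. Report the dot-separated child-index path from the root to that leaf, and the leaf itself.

Working:
  unify Int ~ Bool
  FAIL: mismatch Int ~ Bool

Answer: 0.0 : 5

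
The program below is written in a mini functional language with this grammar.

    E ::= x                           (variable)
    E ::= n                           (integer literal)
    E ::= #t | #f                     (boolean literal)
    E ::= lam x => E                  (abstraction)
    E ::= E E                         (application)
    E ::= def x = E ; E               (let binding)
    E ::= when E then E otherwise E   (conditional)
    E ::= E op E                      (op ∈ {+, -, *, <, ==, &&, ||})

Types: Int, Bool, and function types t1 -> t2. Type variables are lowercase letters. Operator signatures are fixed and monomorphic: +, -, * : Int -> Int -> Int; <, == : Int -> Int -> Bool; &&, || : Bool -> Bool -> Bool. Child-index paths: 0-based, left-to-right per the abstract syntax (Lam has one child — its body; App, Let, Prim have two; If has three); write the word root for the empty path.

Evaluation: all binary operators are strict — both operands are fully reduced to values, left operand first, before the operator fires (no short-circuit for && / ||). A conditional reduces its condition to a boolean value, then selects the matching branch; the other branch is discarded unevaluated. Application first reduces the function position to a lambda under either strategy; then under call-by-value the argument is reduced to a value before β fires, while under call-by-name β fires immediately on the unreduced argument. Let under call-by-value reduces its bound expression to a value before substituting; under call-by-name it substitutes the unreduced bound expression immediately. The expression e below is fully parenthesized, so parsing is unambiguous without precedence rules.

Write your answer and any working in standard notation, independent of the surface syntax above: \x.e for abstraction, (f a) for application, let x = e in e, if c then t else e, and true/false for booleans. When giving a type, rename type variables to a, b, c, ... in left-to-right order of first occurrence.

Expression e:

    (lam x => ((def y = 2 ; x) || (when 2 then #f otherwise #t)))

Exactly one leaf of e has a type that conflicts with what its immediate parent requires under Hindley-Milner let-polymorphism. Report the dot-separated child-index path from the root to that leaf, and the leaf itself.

Trace:
let y : Int
x : a
  unify a ~ Bool
  unify Int ~ Bool
  FAIL: mismatch Int ~ Bool

Answer: 0.1.0 : 2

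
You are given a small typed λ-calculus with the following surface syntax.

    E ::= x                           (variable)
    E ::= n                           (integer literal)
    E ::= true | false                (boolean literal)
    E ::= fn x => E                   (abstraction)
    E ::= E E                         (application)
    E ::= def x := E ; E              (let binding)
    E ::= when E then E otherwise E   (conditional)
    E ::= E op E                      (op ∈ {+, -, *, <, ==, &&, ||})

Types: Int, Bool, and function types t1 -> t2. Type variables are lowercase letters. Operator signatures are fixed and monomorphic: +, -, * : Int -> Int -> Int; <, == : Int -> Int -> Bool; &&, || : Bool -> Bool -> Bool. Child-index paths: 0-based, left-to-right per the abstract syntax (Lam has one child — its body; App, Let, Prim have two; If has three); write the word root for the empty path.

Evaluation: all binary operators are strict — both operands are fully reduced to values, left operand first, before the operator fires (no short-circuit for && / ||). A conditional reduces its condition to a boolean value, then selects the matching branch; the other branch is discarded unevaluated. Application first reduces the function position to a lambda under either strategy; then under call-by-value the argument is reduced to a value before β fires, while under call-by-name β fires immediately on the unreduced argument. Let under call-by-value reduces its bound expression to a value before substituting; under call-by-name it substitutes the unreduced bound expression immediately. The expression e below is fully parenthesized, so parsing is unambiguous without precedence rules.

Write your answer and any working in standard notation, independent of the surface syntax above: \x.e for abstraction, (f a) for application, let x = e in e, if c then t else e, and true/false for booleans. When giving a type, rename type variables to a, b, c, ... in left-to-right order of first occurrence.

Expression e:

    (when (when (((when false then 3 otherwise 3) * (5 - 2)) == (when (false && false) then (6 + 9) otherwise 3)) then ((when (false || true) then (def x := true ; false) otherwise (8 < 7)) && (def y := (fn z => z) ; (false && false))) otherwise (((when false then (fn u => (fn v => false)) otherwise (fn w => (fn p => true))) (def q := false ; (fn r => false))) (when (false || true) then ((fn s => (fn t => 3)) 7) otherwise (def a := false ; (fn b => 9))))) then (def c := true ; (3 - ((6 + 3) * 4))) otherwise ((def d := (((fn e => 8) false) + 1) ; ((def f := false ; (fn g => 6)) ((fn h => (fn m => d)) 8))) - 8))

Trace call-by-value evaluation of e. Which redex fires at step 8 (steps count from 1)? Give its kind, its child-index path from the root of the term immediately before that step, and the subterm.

Trace:
step 0: (if (if (((if false then 3 else 3) * (5 - 2)) == (if (false && false) then (6 + 9) else 3)) then ((if (false || true) then (let x = true in false) else (8 < 7)) && (let y = (\z.z) in (false && false))) else (((if false then (\u.(\v.false)) else (\w.(\p.true))) (let q = false in (\r.false))) (if (false || true) then ((\s.(\t.3)) 7) else (let a = false in (\b.9))))) then (let c = true in (3 - ((6 + 3) * 4))) else ((let d = (((\e.8) false) + 1) in ((let f = false in (\g.6)) ((\h.(\m.d)) 8))) - 8))
step 1: [if@0.0.0.0] (if (if ((3 * (5 - 2)) == (if (false && false) then (6 + 9) else 3)) then ((if (false || true) then (let x = true in false) else (8 < 7)) && (let y = (\z.z) in (false && false))) else (((if false then (\u.(\v.false)) else (\w.(\p.true))) (let q = false in (\r.false))) (if (false || true) then ((\s.(\t.3)) 7) else (let a = false in (\b.9))))) then (let c = true in (3 - ((6 + 3) * 4))) else ((let d = (((\e.8) false) + 1) in ((let f = false in (\g.6)) ((\h.(\m.d)) 8))) - 8))
step 2: [delta@0.0.0.1] (if (if ((3 * 3) == (if (false && false) then (6 + 9) else 3)) then ((if (false || true) then (let x = true in false) else (8 < 7)) && (let y = (\z.z) in (false && false))) else (((if false then (\u.(\v.false)) else (\w.(\p.true))) (let q = false in (\r.false))) (if (false || true) then ((\s.(\t.3)) 7) else (let a = false in (\b.9))))) then (let c = true in (3 - ((6 + 3) * 4))) else ((let d = (((\e.8) false) + 1) in ((let f = false in (\g.6)) ((\h.(\m.d)) 8))) - 8))
step 3: [delta@0.0.0] (if (if (9 == (if (false && false) then (6 + 9) else 3)) then ((if (false || true) then (let x = true in false) else (8 < 7)) && (let y = (\z.z) in (false && false))) else (((if false then (\u.(\v.false)) else (\w.(\p.true))) (let q = false in (\r.false))) (if (false || true) then ((\s.(\t.3)) 7) else (let a = false in (\b.9))))) then (let c = true in (3 - ((6 + 3) * 4))) else ((let d = (((\e.8) false) + 1) in ((let f = false in (\g.6)) ((\h.(\m.d)) 8))) - 8))
step 4: [delta@0.0.1.0] (if (if (9 == (if false then (6 + 9) else 3)) then ((if (false || true) then (let x = true in false) else (8 < 7)) && (let y = (\z.z) in (false && false))) else (((if false then (\u.(\v.false)) else (\w.(\p.true))) (let q = false in (\r.false))) (if (false || true) then ((\s.(\t.3)) 7) else (let a = false in (\b.9))))) then (let c = true in (3 - ((6 + 3) * 4))) else ((let d = (((\e.8) false) + 1) in ((let f = false in (\g.6)) ((\h.(\m.d)) 8))) - 8))
step 5: [if@0.0.1] (if (if (9 == 3) then ((if (false || true) then (let x = true in false) else (8 < 7)) && (let y = (\z.z) in (false && false))) else (((if false then (\u.(\v.false)) else (\w.(\p.true))) (let q = false in (\r.false))) (if (false || true) then ((\s.(\t.3)) 7) else (let a = false in (\b.9))))) then (let c = true in (3 - ((6 + 3) * 4))) else ((let d = (((\e.8) false) + 1) in ((let f = false in (\g.6)) ((\h.(\m.d)) 8))) - 8))
step 6: [delta@0.0] (if (if false then ((if (false || true) then (let x = true in false) else (8 < 7)) && (let y = (\z.z) in (false && false))) else (((if false then (\u.(\v.false)) else (\w.(\p.true))) (let q = false in (\r.false))) (if (false || true) then ((\s.(\t.3)) 7) else (let a = false in (\b.9))))) then (let c = true in (3 - ((6 + 3) * 4))) else ((let d = (((\e.8) false) + 1) in ((let f = false in (\g.6)) ((\h.(\m.d)) 8))) - 8))
step 7: [if@0] (if (((if false then (\u.(\v.false)) else (\w.(\p.true))) (let q = false in (\r.false))) (if (false || true) then ((\s.(\t.3)) 7) else (let a = false in (\b.9)))) then (let c = true in (3 - ((6 + 3) * 4))) else ((let d = (((\e.8) false) + 1) in ((let f = false in (\g.6)) ((\h.(\m.d)) 8))) - 8))
step 8: [if@0.0.0] (if (((\w.(\p.true)) (let q = false in (\r.false))) (if (false || true) then ((\s.(\t.3)) 7) else (let a = false in (\b.9)))) then (let c = true in (3 - ((6 + 3) * 4))) else ((let d = (((\e.8) false) + 1) in ((let f = false in (\g.6)) ((\h.(\m.d)) 8))) - 8))

Answer: if at 0.0.0 : (if false then (\u.(\v.false)) else (\w.(\p.true)))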